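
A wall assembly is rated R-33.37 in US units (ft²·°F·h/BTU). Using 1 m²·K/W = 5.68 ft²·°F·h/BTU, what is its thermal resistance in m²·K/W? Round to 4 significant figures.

5.875 m²·K/W

R_SI = 33.37/5.68 = 5.875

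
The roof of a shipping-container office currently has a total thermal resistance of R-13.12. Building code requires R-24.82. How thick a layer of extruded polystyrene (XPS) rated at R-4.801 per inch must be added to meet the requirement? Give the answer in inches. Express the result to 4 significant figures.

ΔR = 24.82 − 13.12 = 11.7 ft²·°F·h/BTU
L = ΔR / (R/in) = 11.7/4.801 = 2.437 in

2.437 in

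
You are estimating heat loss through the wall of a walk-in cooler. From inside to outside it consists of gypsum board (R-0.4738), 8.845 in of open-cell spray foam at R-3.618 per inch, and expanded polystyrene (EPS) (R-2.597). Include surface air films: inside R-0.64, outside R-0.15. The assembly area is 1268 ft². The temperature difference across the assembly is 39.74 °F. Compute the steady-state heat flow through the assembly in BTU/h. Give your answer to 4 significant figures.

8.845 × 3.618 = 32.001
R_total = 0.64 + 0.4738 + 32.001 + 2.597 + 0.15 = 35.862 ft²·°F·h/BTU
Q = A·ΔT/R = 1268 × 39.74 / 35.862 = 1405.1 BTU/h

1405 BTU/h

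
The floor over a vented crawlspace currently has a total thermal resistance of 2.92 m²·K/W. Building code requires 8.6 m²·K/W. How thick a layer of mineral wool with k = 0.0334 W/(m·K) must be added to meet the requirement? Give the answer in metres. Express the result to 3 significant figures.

ΔR = 8.6 − 2.92 = 5.68 m²·K/W
L = ΔR × k = 5.68 × 0.0334 = 0.1897 m

0.190 m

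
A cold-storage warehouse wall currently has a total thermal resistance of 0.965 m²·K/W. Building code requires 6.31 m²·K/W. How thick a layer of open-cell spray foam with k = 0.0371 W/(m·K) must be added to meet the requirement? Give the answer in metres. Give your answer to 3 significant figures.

ΔR = 6.31 − 0.965 = 5.345 m²·K/W
L = ΔR × k = 5.345 × 0.0371 = 0.1983 m

0.198 m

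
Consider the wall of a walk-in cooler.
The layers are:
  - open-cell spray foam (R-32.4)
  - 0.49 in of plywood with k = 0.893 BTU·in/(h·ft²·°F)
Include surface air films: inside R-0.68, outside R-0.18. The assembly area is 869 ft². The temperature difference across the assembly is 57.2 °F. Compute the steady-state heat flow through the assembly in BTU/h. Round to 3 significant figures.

1470 BTU/h

0.49/0.893 = 0.5487
R_total = 0.68 + 32.4 + 0.5487 + 0.18 = 33.81 ft²·°F·h/BTU
Q = A·ΔT/R = 869 × 57.2 / 33.81 = 1470 BTU/h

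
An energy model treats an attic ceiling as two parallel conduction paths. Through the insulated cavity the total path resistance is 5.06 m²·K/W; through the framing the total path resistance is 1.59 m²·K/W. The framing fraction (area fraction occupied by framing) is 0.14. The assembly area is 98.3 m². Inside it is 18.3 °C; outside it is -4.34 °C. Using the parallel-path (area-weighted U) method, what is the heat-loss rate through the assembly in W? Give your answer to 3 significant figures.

574 W

U_eff = 0.86/5.06 + 0.14/1.59 = 0.17 + 0.08805 = 0.258
R_eff = 1/U_eff = 3.876 m²·K/W
Q = 98.3 × (18.3 − (-4.34)) / 3.876 = 574.2 W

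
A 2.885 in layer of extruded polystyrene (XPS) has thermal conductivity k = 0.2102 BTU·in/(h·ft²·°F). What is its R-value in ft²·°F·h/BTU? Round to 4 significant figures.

13.73 ft²·°F·h/BTU

R = L/k = 2.885/0.2102 = 13.725 ft²·°F·h/BTU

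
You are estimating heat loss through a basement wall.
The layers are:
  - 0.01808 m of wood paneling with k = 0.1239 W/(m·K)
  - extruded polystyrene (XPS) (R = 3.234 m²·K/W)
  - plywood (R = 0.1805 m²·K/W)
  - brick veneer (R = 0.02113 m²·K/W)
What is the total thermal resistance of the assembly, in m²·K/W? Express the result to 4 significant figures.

3.582 m²·K/W

0.01808/0.1239 = 0.14592
R_total = 0.14592 + 3.234 + 0.1805 + 0.02113 = 3.5816 m²·K/W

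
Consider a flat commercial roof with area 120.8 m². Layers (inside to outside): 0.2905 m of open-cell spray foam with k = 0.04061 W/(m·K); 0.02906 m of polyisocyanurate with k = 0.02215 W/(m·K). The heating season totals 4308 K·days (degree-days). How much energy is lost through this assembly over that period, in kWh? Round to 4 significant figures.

0.2905/0.04061 = 7.1534
0.02906/0.02215 = 1.312
R_total = 7.1534 + 1.312 = 8.4654 m²·K/W
E = A × HDD × 24 / R / 1000 = 120.8 × 4308 × 24 / 8.4654 / 1000 = 1475.4 kWh

1475 kWh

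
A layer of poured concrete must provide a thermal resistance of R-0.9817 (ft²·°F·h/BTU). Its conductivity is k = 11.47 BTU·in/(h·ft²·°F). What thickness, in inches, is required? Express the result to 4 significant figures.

11.26 in

L = R × k = 0.9817 × 11.47 = 11.26 in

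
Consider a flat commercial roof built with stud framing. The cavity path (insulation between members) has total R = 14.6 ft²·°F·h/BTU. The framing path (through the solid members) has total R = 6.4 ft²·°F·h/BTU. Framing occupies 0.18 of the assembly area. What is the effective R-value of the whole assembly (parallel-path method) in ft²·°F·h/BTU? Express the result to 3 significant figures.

U_eff = 0.82/14.6 + 0.18/6.4 = 0.05616 + 0.02812 = 0.08429
R_eff = 1/U_eff = 11.86 ft²·°F·h/BTU

11.9 ft²·°F·h/BTU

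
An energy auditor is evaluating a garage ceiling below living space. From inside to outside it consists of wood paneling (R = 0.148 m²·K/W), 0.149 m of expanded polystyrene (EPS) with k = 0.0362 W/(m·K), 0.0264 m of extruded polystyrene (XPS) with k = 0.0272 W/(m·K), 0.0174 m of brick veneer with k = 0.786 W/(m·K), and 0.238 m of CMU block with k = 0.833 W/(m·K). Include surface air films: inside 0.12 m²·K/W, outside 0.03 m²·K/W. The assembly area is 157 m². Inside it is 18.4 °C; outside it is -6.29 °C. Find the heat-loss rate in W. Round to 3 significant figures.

681 W

0.149/0.0362 = 4.116
0.0264/0.0272 = 0.9706
0.0174/0.786 = 0.02214
0.238/0.833 = 0.2857
R_total = 0.12 + 0.148 + 4.116 + 0.9706 + 0.02214 + 0.2857 + 0.03 = 5.692 m²·K/W
Q = A·ΔT/R = 157 × (18.4 − (-6.29)) / 5.692 = 681 W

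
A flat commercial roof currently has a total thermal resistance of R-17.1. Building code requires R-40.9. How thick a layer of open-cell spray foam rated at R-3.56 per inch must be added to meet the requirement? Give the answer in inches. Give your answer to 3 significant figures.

ΔR = 40.9 − 17.1 = 23.8 ft²·°F·h/BTU
L = ΔR / (R/in) = 23.8/3.56 = 6.685 in

6.69 in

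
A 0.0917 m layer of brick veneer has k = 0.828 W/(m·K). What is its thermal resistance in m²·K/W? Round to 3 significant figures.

R = L/k = 0.0917/0.828 = 0.1107 m²·K/W

0.111 m²·K/W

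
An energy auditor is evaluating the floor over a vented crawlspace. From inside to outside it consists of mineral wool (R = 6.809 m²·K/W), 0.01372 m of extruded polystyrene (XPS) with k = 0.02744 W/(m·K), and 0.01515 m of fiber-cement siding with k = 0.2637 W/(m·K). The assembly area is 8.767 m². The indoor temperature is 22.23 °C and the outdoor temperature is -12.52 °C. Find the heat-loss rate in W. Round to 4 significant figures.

0.01372/0.02744 = 0.5
0.01515/0.2637 = 0.057452
R_total = 6.809 + 0.5 + 0.057452 = 7.3665 m²·K/W
Q = A·ΔT/R = 8.767 × (22.23 − (-12.52)) / 7.3665 = 41.357 W

41.36 W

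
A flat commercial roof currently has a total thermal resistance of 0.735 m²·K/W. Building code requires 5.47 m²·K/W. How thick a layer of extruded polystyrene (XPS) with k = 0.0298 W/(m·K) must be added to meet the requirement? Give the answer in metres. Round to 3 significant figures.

ΔR = 5.47 − 0.735 = 4.735 m²·K/W
L = ΔR × k = 4.735 × 0.0298 = 0.1411 m

0.141 m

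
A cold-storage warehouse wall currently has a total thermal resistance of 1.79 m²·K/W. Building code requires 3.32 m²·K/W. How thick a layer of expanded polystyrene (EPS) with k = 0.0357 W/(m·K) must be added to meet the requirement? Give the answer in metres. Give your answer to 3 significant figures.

0.0546 m

ΔR = 3.32 − 1.79 = 1.53 m²·K/W
L = ΔR × k = 1.53 × 0.0357 = 0.05462 m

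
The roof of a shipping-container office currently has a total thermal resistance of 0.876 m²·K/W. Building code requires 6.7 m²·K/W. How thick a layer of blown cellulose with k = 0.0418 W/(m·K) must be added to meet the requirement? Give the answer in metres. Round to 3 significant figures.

0.243 m

ΔR = 6.7 − 0.876 = 5.824 m²·K/W
L = ΔR × k = 5.824 × 0.0418 = 0.2434 m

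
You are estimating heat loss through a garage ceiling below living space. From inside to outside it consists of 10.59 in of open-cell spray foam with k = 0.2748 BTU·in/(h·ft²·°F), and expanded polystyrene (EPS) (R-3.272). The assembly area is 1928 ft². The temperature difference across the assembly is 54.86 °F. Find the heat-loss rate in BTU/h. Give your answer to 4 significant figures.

2530 BTU/h

10.59/0.2748 = 38.537
R_total = 38.537 + 3.272 = 41.809 ft²·°F·h/BTU
Q = A·ΔT/R = 1928 × 54.86 / 41.809 = 2529.8 BTU/h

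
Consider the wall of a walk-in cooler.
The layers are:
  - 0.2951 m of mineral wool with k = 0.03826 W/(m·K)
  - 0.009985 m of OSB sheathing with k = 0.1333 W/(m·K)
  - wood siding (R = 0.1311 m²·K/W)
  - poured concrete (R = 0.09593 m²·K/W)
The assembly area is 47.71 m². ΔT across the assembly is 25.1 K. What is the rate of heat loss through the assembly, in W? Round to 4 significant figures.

0.2951/0.03826 = 7.713
0.009985/0.1333 = 0.074906
R_total = 7.713 + 0.074906 + 0.1311 + 0.09593 = 8.015 m²·K/W
Q = A·ΔT/R = 47.71 × 25.1 / 8.015 = 149.41 W

149.4 W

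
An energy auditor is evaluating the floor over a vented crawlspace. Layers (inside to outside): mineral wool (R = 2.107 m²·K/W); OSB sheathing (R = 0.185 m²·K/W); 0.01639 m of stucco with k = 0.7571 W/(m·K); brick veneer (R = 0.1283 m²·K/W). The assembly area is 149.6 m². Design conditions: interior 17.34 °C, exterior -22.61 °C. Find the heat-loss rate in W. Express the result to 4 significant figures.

2447 W

0.01639/0.7571 = 0.021648
R_total = 2.107 + 0.185 + 0.021648 + 0.1283 = 2.4419 m²·K/W
Q = A·ΔT/R = 149.6 × (17.34 − (-22.61)) / 2.4419 = 2447.4 W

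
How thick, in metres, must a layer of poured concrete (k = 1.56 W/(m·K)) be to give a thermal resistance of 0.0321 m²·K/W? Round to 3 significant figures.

L = R·k = 0.0321 × 1.56 = 0.05008 m

0.0501 m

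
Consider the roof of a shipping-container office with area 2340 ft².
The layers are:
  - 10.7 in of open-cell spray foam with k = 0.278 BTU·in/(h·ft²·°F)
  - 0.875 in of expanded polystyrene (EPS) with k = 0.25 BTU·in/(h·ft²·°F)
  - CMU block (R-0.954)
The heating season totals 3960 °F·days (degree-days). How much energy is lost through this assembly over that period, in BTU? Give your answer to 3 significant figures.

5180000 BTU

10.7/0.278 = 38.49
0.875/0.25 = 3.5
R_total = 38.49 + 3.5 + 0.954 = 42.94 ft²·°F·h/BTU
E = A × HDD × 24 / R = 2340 × 3960 × 24 / 42.94 = 5179000 BTU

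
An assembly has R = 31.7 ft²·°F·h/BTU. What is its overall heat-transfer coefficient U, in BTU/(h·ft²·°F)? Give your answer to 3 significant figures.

U = 1/R = 1/31.7 = 0.03155

0.0315 BTU/(h·ft²·°F)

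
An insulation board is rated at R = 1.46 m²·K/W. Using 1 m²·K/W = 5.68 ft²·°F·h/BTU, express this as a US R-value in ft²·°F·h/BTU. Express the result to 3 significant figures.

8.29 ft²·°F·h/BTU

R_US = 1.46 × 5.68 = 8.293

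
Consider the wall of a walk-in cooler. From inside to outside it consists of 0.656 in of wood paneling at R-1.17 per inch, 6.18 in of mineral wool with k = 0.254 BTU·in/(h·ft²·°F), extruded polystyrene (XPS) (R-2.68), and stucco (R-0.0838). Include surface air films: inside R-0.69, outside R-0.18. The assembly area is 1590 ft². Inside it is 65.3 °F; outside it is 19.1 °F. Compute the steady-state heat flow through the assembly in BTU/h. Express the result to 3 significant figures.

2560 BTU/h

0.656 × 1.17 = 0.7675
6.18/0.254 = 24.33
R_total = 0.69 + 0.7675 + 24.33 + 2.68 + 0.0838 + 0.18 = 28.73 ft²·°F·h/BTU
Q = A·ΔT/R = 1590 × (65.3 − 19.1) / 28.73 = 2557 BTU/h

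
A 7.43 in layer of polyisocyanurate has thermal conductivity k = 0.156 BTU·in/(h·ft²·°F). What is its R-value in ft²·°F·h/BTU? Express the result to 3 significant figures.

47.6 ft²·°F·h/BTU

R = L/k = 7.43/0.156 = 47.63 ft²·°F·h/BTU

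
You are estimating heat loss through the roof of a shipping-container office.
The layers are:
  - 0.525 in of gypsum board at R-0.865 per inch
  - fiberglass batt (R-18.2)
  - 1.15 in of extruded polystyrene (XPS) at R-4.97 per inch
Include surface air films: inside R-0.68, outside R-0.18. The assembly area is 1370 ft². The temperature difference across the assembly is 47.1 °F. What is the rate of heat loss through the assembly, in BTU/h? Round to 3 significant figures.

2560 BTU/h

0.525 × 0.865 = 0.4541
1.15 × 4.97 = 5.715
R_total = 0.68 + 0.4541 + 18.2 + 5.715 + 0.18 = 25.23 ft²·°F·h/BTU
Q = A·ΔT/R = 1370 × 47.1 / 25.23 = 2558 BTU/h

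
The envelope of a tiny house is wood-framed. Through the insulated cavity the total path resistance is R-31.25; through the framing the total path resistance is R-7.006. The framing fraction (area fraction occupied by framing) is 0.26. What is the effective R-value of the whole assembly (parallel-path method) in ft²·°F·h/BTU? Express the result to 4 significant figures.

16.45 ft²·°F·h/BTU

U_eff = 0.74/31.25 + 0.26/7.006 = 0.02368 + 0.037111 = 0.060791
R_eff = 1/U_eff = 16.45 ft²·°F·h/BTU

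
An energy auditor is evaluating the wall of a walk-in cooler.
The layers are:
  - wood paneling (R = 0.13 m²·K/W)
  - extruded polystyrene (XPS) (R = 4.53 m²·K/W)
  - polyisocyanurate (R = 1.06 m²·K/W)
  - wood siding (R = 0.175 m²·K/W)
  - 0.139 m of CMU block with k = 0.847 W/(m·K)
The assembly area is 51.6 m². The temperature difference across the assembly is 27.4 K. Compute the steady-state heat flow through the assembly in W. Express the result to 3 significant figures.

233 W

0.139/0.847 = 0.1641
R_total = 0.13 + 4.53 + 1.06 + 0.175 + 0.1641 = 6.059 m²·K/W
Q = A·ΔT/R = 51.6 × 27.4 / 6.059 = 233.3 W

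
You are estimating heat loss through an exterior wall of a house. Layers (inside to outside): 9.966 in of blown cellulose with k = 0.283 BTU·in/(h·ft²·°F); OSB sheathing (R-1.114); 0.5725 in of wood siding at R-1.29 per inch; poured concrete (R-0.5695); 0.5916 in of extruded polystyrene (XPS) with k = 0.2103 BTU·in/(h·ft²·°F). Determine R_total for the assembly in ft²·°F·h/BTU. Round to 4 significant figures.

40.45 ft²·°F·h/BTU

9.966/0.283 = 35.216
0.5725 × 1.29 = 0.73852
0.5916/0.2103 = 2.8131
R_total = 35.216 + 1.114 + 0.73852 + 0.5695 + 2.8131 = 40.451 ft²·°F·h/BTU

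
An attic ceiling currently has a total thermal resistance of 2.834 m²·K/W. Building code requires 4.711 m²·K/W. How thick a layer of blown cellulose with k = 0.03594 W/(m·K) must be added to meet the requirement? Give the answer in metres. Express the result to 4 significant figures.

ΔR = 4.711 − 2.834 = 1.877 m²·K/W
L = ΔR × k = 1.877 × 0.03594 = 0.067459 m

0.06746 m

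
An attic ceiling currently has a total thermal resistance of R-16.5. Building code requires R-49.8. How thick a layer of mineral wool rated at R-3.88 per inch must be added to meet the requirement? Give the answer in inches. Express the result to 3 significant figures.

8.58 in

ΔR = 49.8 − 16.5 = 33.3 ft²·°F·h/BTU
L = ΔR / (R/in) = 33.3/3.88 = 8.582 in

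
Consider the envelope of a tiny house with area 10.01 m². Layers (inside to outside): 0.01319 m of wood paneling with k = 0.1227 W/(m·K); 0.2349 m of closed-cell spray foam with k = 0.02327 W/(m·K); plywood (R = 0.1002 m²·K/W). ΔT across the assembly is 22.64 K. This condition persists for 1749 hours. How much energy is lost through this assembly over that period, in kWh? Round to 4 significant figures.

38.47 kWh

0.01319/0.1227 = 0.1075
0.2349/0.02327 = 10.095
R_total = 0.1075 + 10.095 + 0.1002 = 10.302 m²·K/W
Q = 10.01 × 22.64 / 10.302 = 21.998 W
E = 21.998 W × 1749 h / 1000 = 38.474 kWh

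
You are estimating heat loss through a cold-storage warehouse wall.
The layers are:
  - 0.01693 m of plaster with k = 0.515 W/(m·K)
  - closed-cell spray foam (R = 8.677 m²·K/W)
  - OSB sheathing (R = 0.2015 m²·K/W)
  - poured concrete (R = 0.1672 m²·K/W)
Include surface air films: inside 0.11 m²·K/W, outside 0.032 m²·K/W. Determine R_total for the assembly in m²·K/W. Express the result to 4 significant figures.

0.01693/0.515 = 0.032874
R_total = 0.11 + 0.032874 + 8.677 + 0.2015 + 0.1672 + 0.032 = 9.2206 m²·K/W

9.221 m²·K/W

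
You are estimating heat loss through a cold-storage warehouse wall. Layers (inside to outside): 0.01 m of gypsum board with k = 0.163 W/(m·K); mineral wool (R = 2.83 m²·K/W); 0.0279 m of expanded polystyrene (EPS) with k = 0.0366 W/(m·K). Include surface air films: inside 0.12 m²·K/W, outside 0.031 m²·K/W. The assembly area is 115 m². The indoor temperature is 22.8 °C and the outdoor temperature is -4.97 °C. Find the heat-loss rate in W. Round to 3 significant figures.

0.01/0.163 = 0.06135
0.0279/0.0366 = 0.7623
R_total = 0.12 + 0.06135 + 2.83 + 0.7623 + 0.031 = 3.805 m²·K/W
Q = A·ΔT/R = 115 × (22.8 − (-4.97)) / 3.805 = 839.4 W

839 W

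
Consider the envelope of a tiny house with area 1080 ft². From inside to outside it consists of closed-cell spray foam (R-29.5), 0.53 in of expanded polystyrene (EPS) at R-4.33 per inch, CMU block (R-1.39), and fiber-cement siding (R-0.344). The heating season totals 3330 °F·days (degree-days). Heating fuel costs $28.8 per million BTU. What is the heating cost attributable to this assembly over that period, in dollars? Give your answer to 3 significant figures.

0.53 × 4.33 = 2.295
R_total = 29.5 + 2.295 + 1.39 + 0.344 = 33.53 ft²·°F·h/BTU
E = A × HDD × 24 / R = 1080 × 3330 × 24 / 33.53 = 2574000 BTU
Cost = 2574000/10⁶ × 28.8 = $74.14

74.1 dollars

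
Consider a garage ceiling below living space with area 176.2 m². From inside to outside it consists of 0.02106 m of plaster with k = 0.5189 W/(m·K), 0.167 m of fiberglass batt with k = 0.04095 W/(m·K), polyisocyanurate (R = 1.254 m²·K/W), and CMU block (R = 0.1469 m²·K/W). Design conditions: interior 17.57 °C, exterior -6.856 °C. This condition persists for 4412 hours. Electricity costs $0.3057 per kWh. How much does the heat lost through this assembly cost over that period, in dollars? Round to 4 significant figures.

0.02106/0.5189 = 0.040586
0.167/0.04095 = 4.0781
R_total = 0.040586 + 4.0781 + 1.254 + 0.1469 = 5.5196 m²·K/W
Q = 176.2 × (17.57 − (-6.856)) / 5.5196 = 779.74 W
E = 779.74 W × 4412 h / 1000 = 3440.2 kWh
Cost = 3440.2 × 0.3057 = $1051.7

1052 dollars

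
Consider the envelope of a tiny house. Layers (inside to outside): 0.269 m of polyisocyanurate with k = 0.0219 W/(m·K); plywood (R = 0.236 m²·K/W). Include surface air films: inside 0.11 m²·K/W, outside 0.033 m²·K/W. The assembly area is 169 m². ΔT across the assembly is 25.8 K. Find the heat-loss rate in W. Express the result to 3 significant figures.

0.269/0.0219 = 12.28
R_total = 0.11 + 12.28 + 0.236 + 0.033 = 12.66 m²·K/W
Q = A·ΔT/R = 169 × 25.8 / 12.66 = 344.4 W

344 W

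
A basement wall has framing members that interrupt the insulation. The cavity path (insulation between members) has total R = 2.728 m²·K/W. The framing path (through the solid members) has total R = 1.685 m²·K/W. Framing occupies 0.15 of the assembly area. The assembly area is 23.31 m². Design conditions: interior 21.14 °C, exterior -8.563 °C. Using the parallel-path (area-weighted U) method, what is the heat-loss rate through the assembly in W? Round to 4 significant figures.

U_eff = 0.85/2.728 + 0.15/1.685 = 0.31158 + 0.089021 = 0.4006
R_eff = 1/U_eff = 2.4962 m²·K/W
Q = 23.31 × (21.14 − (-8.563)) / 2.4962 = 277.37 W

277.4 W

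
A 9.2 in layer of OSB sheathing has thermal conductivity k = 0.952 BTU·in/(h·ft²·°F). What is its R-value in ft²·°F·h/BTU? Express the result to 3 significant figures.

R = L/k = 9.2/0.952 = 9.664 ft²·°F·h/BTU

9.66 ft²·°F·h/BTU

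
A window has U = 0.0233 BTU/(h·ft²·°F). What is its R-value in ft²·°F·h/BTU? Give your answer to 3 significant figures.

R = 1/U = 1/0.0233 = 42.92

42.9 ft²·°F·h/BTU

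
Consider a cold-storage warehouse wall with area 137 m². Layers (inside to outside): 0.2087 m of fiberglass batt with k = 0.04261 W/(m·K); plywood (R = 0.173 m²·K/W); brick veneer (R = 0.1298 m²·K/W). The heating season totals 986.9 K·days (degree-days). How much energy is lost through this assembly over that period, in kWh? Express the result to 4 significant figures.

0.2087/0.04261 = 4.8979
R_total = 4.8979 + 0.173 + 0.1298 = 5.2007 m²·K/W
E = A × HDD × 24 / R / 1000 = 137 × 986.9 × 24 / 5.2007 / 1000 = 623.94 kWh

623.9 kWh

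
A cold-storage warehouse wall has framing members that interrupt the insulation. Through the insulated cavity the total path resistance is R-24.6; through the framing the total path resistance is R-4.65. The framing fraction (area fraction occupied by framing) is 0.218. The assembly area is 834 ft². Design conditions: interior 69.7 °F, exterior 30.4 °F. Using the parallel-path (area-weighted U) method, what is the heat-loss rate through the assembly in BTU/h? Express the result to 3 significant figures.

2580 BTU/h

U_eff = 0.782/24.6 + 0.218/4.65 = 0.03179 + 0.04688 = 0.07867
R_eff = 1/U_eff = 12.71 ft²·°F·h/BTU
Q = 834 × (69.7 − 30.4) / 12.71 = 2579 BTU/h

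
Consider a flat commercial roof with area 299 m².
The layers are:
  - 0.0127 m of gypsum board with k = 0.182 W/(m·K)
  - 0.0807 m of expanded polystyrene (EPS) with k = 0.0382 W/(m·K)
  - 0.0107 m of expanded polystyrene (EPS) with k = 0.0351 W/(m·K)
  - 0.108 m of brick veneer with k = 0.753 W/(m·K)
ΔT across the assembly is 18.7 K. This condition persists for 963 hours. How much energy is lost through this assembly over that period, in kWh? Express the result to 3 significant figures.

0.0127/0.182 = 0.06978
0.0807/0.0382 = 2.113
0.0107/0.0351 = 0.3048
0.108/0.753 = 0.1434
R_total = 0.06978 + 2.113 + 0.3048 + 0.1434 = 2.631 m²·K/W
Q = 299 × 18.7 / 2.631 = 2125 W
E = 2125 W × 963 h / 1000 = 2047 kWh

2050 kWh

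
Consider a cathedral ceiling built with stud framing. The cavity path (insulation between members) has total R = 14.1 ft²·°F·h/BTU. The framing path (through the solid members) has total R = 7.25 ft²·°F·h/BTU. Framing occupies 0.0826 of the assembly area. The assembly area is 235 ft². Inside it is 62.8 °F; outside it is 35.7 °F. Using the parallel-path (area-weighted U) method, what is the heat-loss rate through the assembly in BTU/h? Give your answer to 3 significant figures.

U_eff = 0.9174/14.1 + 0.0826/7.25 = 0.06506 + 0.01139 = 0.07646
R_eff = 1/U_eff = 13.08 ft²·°F·h/BTU
Q = 235 × (62.8 − 35.7) / 13.08 = 486.9 BTU/h

487 BTU/h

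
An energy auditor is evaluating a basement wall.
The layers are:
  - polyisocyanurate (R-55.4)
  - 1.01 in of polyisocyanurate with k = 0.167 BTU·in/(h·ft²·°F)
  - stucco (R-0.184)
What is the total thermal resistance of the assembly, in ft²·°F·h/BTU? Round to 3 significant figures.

1.01/0.167 = 6.048
R_total = 55.4 + 6.048 + 0.184 = 61.63 ft²·°F·h/BTU

61.6 ft²·°F·h/BTU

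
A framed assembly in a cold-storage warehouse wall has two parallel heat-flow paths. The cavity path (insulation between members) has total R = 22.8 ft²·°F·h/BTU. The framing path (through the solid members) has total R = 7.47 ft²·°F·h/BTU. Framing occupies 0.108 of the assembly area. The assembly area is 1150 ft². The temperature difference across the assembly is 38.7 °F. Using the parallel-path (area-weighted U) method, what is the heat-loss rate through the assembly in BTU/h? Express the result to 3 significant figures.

U_eff = 0.892/22.8 + 0.108/7.47 = 0.03912 + 0.01446 = 0.05358
R_eff = 1/U_eff = 18.66 ft²·°F·h/BTU
Q = 1150 × 38.7 / 18.66 = 2385 BTU/h

2380 BTU/h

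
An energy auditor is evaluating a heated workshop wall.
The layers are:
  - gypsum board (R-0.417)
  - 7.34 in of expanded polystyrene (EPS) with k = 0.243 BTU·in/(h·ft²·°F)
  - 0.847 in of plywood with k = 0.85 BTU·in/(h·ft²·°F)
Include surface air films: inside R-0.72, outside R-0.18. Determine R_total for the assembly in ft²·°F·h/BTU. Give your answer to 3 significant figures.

7.34/0.243 = 30.21
0.847/0.85 = 0.9965
R_total = 0.72 + 0.417 + 30.21 + 0.9965 + 0.18 = 32.52 ft²·°F·h/BTU

32.5 ft²·°F·h/BTU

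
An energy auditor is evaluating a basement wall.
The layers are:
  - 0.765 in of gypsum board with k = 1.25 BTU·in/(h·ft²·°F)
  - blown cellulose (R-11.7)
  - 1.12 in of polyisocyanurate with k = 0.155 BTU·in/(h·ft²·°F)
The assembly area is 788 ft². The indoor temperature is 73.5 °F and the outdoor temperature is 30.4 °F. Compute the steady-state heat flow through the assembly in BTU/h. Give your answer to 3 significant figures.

1740 BTU/h

0.765/1.25 = 0.612
1.12/0.155 = 7.226
R_total = 0.612 + 11.7 + 7.226 = 19.54 ft²·°F·h/BTU
Q = A·ΔT/R = 788 × (73.5 − 30.4) / 19.54 = 1738 BTU/h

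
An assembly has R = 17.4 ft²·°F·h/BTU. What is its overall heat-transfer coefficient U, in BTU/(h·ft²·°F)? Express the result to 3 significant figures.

0.0575 BTU/(h·ft²·°F)

U = 1/R = 1/17.4 = 0.05747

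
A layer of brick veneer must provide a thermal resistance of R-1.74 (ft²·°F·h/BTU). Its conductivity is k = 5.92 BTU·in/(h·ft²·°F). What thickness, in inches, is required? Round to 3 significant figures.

L = R × k = 1.74 × 5.92 = 10.3 in

10.3 in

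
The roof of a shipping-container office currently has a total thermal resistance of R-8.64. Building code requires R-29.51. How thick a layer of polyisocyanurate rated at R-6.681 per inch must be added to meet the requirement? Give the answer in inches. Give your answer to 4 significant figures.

3.124 in

ΔR = 29.51 − 8.64 = 20.87 ft²·°F·h/BTU
L = ΔR / (R/in) = 20.87/6.681 = 3.1238 in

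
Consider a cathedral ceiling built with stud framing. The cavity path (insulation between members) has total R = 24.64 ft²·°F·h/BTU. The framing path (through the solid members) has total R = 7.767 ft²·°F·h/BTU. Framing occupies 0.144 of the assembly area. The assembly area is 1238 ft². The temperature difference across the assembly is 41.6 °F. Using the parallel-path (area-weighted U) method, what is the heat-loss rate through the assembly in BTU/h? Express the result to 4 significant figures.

2744 BTU/h

U_eff = 0.856/24.64 + 0.144/7.767 = 0.03474 + 0.01854 = 0.05328
R_eff = 1/U_eff = 18.769 ft²·°F·h/BTU
Q = 1238 × 41.6 / 18.769 = 2744 BTU/h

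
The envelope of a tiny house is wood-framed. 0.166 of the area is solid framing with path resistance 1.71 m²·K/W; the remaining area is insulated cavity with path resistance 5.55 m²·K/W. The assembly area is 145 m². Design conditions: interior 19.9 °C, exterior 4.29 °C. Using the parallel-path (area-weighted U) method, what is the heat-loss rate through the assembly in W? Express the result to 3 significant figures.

560 W

U_eff = 0.834/5.55 + 0.166/1.71 = 0.1503 + 0.09708 = 0.2473
R_eff = 1/U_eff = 4.043 m²·K/W
Q = 145 × (19.9 − 4.29) / 4.043 = 559.9 W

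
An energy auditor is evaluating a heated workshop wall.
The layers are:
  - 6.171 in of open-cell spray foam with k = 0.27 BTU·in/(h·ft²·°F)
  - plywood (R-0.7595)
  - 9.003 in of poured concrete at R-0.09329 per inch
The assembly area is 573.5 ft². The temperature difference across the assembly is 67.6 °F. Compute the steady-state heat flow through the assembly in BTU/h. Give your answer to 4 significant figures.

6.171/0.27 = 22.856
9.003 × 0.09329 = 0.83989
R_total = 22.856 + 0.7595 + 0.83989 = 24.455 ft²·°F·h/BTU
Q = A·ΔT/R = 573.5 × 67.6 / 24.455 = 1585.3 BTU/h

1585 BTU/h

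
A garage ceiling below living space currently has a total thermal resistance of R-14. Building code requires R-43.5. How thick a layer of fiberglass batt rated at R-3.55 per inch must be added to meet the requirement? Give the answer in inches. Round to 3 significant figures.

ΔR = 43.5 − 14 = 29.5 ft²·°F·h/BTU
L = ΔR / (R/in) = 29.5/3.55 = 8.31 in

8.31 in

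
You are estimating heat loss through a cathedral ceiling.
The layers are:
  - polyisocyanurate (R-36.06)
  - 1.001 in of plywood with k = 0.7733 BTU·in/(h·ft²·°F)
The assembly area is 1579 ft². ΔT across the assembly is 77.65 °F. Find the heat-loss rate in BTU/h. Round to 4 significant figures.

1.001/0.7733 = 1.2945
R_total = 36.06 + 1.2945 = 37.354 ft²·°F·h/BTU
Q = A·ΔT/R = 1579 × 77.65 / 37.354 = 3282.3 BTU/h

3282 BTU/h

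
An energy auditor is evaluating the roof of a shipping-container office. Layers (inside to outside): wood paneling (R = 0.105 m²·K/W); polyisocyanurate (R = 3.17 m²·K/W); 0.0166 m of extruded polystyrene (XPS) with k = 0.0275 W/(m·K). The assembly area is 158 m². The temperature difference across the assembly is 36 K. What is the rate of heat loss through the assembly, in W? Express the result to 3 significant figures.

1470 W

0.0166/0.0275 = 0.6036
R_total = 0.105 + 3.17 + 0.6036 = 3.879 m²·K/W
Q = A·ΔT/R = 158 × 36 / 3.879 = 1466 W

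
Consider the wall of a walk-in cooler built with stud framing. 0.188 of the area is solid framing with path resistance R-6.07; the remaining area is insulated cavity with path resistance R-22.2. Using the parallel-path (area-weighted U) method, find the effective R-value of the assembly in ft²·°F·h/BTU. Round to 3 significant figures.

14.8 ft²·°F·h/BTU

U_eff = 0.812/22.2 + 0.188/6.07 = 0.03658 + 0.03097 = 0.06755
R_eff = 1/U_eff = 14.8 ft²·°F·h/BTU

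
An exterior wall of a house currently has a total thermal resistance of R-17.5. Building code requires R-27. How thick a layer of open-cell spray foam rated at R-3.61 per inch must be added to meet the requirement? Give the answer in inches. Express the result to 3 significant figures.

2.63 in

ΔR = 27 − 17.5 = 9.5 ft²·°F·h/BTU
L = ΔR / (R/in) = 9.5/3.61 = 2.632 in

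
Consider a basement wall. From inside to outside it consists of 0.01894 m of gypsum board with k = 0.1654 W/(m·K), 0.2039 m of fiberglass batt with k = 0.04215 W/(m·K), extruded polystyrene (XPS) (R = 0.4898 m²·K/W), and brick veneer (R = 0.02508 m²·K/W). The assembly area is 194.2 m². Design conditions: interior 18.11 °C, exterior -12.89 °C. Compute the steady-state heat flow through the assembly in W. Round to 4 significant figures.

1101 W

0.01894/0.1654 = 0.11451
0.2039/0.04215 = 4.8375
R_total = 0.11451 + 4.8375 + 0.4898 + 0.02508 = 5.4669 m²·K/W
Q = A·ΔT/R = 194.2 × (18.11 − (-12.89)) / 5.4669 = 1101.2 W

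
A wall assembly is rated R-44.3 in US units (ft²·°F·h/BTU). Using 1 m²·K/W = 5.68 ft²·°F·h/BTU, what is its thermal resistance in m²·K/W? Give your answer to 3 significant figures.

7.80 m²·K/W

R_SI = 44.3/5.68 = 7.799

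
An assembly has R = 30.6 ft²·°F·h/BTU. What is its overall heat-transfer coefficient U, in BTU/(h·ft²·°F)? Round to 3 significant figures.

0.0327 BTU/(h·ft²·°F)

U = 1/R = 1/30.6 = 0.03268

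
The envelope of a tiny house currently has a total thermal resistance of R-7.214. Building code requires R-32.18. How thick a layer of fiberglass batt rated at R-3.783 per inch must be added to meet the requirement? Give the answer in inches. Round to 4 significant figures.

ΔR = 32.18 − 7.214 = 24.966 ft²·°F·h/BTU
L = ΔR / (R/in) = 24.966/3.783 = 6.5995 in

6.600 in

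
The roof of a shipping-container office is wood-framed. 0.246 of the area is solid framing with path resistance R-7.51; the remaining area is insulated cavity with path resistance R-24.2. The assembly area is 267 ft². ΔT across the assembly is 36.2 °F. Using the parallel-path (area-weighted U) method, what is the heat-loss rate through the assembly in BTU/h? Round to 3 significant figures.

618 BTU/h

U_eff = 0.754/24.2 + 0.246/7.51 = 0.03116 + 0.03276 = 0.06391
R_eff = 1/U_eff = 15.65 ft²·°F·h/BTU
Q = 267 × 36.2 / 15.65 = 617.7 BTU/h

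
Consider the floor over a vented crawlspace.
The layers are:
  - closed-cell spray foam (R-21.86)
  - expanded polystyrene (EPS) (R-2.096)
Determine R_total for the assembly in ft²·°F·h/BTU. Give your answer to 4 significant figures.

R_total = 21.86 + 2.096 = 23.956 ft²·°F·h/BTU

23.96 ft²·°F·h/BTU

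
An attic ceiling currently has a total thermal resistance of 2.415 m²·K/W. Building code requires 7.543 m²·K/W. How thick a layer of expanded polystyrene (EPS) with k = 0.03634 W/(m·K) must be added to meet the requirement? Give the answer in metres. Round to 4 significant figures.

0.1864 m

ΔR = 7.543 − 2.415 = 5.128 m²·K/W
L = ΔR × k = 5.128 × 0.03634 = 0.18635 m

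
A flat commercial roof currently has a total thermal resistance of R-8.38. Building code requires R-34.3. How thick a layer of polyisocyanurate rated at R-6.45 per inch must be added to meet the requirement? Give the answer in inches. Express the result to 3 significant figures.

4.02 in

ΔR = 34.3 − 8.38 = 25.92 ft²·°F·h/BTU
L = ΔR / (R/in) = 25.92/6.45 = 4.019 in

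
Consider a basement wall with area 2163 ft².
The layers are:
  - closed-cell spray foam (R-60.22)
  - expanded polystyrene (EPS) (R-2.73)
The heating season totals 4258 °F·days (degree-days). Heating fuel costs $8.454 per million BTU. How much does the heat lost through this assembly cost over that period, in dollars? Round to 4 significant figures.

R_total = 60.22 + 2.73 = 62.95 ft²·°F·h/BTU
E = A × HDD × 24 / R = 2163 × 4258 × 24 / 62.95 = 3511400 BTU
Cost = 3511400/10⁶ × 8.454 = $29.685

29.69 dollars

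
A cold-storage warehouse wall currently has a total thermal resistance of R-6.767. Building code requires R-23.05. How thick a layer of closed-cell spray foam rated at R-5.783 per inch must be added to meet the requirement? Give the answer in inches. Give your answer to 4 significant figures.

ΔR = 23.05 − 6.767 = 16.283 ft²·°F·h/BTU
L = ΔR / (R/in) = 16.283/5.783 = 2.8157 in

2.816 in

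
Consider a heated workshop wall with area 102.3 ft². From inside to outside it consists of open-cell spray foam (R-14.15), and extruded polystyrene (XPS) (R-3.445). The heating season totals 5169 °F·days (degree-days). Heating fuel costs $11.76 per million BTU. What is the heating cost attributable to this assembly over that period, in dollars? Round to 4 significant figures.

8.482 dollars

R_total = 14.15 + 3.445 = 17.595 ft²·°F·h/BTU
E = A × HDD × 24 / R = 102.3 × 5169 × 24 / 17.595 = 721280 BTU
Cost = 721280/10⁶ × 11.76 = $8.4823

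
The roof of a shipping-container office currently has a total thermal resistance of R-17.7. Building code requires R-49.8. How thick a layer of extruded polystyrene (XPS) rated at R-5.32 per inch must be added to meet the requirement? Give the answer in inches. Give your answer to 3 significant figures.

ΔR = 49.8 − 17.7 = 32.1 ft²·°F·h/BTU
L = ΔR / (R/in) = 32.1/5.32 = 6.034 in

6.03 in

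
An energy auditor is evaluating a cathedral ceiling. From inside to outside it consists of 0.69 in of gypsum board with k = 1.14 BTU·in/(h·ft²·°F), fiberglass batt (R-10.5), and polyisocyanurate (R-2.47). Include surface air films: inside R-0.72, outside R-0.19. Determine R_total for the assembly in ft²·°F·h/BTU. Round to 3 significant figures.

14.5 ft²·°F·h/BTU

0.69/1.14 = 0.6053
R_total = 0.72 + 0.6053 + 10.5 + 2.47 + 0.19 = 14.49 ft²·°F·h/BTU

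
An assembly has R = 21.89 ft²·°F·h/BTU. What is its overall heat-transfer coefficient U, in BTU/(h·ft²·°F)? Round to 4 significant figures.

U = 1/R = 1/21.89 = 0.045683

0.04568 BTU/(h·ft²·°F)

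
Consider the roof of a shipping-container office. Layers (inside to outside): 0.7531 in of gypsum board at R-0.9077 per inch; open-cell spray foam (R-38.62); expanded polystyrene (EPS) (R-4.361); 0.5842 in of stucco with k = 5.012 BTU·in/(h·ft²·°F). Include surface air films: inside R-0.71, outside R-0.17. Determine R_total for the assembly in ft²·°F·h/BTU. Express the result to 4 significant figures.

44.66 ft²·°F·h/BTU

0.7531 × 0.9077 = 0.68359
0.5842/5.012 = 0.11656
R_total = 0.71 + 0.68359 + 38.62 + 4.361 + 0.11656 + 0.17 = 44.661 ft²·°F·h/BTU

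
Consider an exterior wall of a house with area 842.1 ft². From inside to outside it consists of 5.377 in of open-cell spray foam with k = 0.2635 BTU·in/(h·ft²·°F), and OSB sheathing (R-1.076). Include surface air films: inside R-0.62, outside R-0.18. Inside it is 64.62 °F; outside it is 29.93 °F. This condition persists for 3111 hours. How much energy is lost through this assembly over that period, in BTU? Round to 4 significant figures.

5.377/0.2635 = 20.406
R_total = 0.62 + 20.406 + 1.076 + 0.18 = 22.282 ft²·°F·h/BTU
Q = 842.1 × (64.62 − 29.93) / 22.282 = 1311 BTU/h
E = 1311 × 3111 = 4078600 BTU

4079000 BTU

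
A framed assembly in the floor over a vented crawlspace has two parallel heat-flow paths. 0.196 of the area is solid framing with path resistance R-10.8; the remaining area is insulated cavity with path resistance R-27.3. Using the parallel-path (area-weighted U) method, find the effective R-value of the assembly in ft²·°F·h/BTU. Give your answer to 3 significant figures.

21.0 ft²·°F·h/BTU

U_eff = 0.804/27.3 + 0.196/10.8 = 0.02945 + 0.01815 = 0.0476
R_eff = 1/U_eff = 21.01 ft²·°F·h/BTU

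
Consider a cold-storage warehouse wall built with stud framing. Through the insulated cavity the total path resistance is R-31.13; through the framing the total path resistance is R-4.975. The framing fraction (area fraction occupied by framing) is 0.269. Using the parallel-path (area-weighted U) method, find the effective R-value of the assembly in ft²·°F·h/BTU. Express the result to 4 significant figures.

12.89 ft²·°F·h/BTU

U_eff = 0.731/31.13 + 0.269/4.975 = 0.023482 + 0.05407 = 0.077553
R_eff = 1/U_eff = 12.894 ft²·°F·h/BTU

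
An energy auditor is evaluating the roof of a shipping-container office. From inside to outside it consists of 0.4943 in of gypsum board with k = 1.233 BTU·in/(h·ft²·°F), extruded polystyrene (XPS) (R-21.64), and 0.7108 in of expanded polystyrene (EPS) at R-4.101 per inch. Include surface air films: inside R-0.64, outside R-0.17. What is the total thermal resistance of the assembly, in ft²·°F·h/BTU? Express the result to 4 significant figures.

0.4943/1.233 = 0.40089
0.7108 × 4.101 = 2.915
R_total = 0.64 + 0.40089 + 21.64 + 2.915 + 0.17 = 25.766 ft²·°F·h/BTU

25.77 ft²·°F·h/BTU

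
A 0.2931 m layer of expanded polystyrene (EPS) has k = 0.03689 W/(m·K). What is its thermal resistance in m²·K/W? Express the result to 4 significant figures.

7.945 m²·K/W

R = L/k = 0.2931/0.03689 = 7.9452 m²·K/W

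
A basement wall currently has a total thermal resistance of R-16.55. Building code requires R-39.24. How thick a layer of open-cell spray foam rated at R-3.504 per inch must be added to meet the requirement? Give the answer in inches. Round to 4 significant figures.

ΔR = 39.24 − 16.55 = 22.69 ft²·°F·h/BTU
L = ΔR / (R/in) = 22.69/3.504 = 6.4755 in

6.475 in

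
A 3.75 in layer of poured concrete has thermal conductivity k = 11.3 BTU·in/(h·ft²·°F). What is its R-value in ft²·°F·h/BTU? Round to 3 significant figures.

0.332 ft²·°F·h/BTU

R = L/k = 3.75/11.3 = 0.3319 ft²·°F·h/BTU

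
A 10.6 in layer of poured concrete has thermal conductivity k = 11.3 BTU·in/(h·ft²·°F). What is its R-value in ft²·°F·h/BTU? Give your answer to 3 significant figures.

0.938 ft²·°F·h/BTU

R = L/k = 10.6/11.3 = 0.9381 ft²·°F·h/BTU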